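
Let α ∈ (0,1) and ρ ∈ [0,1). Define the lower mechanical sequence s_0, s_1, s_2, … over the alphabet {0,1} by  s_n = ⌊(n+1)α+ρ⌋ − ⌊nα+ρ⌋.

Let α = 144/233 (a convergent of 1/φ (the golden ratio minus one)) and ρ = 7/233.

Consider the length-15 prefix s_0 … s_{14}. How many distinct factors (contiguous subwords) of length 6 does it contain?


7

t_n = ⌊(n·144+7)/233⌋ for n = 0 … 15:
  n=0…9: ⌊7/233⌋=0 ⌊151/233⌋=0 ⌊295/233⌋=1 ⌊439/233⌋=1 ⌊583/233⌋=2 ⌊727/233⌋=3 ⌊871/233⌋=3 ⌊1015/233⌋=4 ⌊1159/233⌋=4 ⌊1303/233⌋=5
  n=10…15: ⌊1447/233⌋=6 ⌊1591/233⌋=6 ⌊1735/233⌋=7 ⌊1879/233⌋=8 ⌊2023/233⌋=8 ⌊2167/233⌋=9
s_n = t_(n+1) − t_n for n = 0 … 14 gives
prefix = 010110101101101
slide a length-6 window over [0..5] … [9..14] (10 windows); first occurrence of each distinct factor:
  [  0..  5] 010110
  [  1..  6] 101101
  [  2..  7] 011010
  [  3..  8] 110101
  [  4..  9] 101011
  [  7.. 12] 011011
  [  8.. 13] 110110
  (the other 3 windows repeat one of these)
distinct factors: {010110, 011010, 011011, 101011, 101101, 110101, 110110}
count = 7  (Sturmian bound for length 6 is 7)


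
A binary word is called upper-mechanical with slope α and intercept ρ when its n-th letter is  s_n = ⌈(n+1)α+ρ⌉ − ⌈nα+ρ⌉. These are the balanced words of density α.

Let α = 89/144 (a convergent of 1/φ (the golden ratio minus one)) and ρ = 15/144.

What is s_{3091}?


(n+1)α + ρ = (3092·89 + 15) / 144 = 275203/144
nα + ρ     = (3091·89 + 15) / 144 = 275114/144
⌈275203/144⌉ = 1912,  ⌈275114/144⌉ = 1911
s_{3091} = 1912 − 1911 = 1

1


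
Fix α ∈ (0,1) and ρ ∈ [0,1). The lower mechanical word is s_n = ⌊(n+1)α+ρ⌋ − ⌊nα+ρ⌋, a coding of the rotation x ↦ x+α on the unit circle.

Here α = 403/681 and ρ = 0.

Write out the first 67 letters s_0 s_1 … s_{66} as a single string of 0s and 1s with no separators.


0101011010110101101011010101101011010110101101010110101101011010110

n=0: ⌊(1·403)/681⌋ − ⌊(0·403)/681⌋ = ⌊403/681⌋ − ⌊0/681⌋ = 0 − 0 = 0
n=1: ⌊(2·403)/681⌋ − ⌊(1·403)/681⌋ = ⌊806/681⌋ − ⌊403/681⌋ = 1 − 0 = 1
n=2: ⌊(3·403)/681⌋ − ⌊(2·403)/681⌋ = ⌊1209/681⌋ − ⌊806/681⌋ = 1 − 1 = 0
n=3: ⌊(4·403)/681⌋ − ⌊(3·403)/681⌋ = ⌊1612/681⌋ − ⌊1209/681⌋ = 2 − 1 = 1
n=4: ⌊(5·403)/681⌋ − ⌊(4·403)/681⌋ = ⌊2015/681⌋ − ⌊1612/681⌋ = 2 − 2 = 0
n=5: ⌊(6·403)/681⌋ − ⌊(5·403)/681⌋ = ⌊2418/681⌋ − ⌊2015/681⌋ = 3 − 2 = 1
n=6: ⌊(7·403)/681⌋ − ⌊(6·403)/681⌋ = ⌊2821/681⌋ − ⌊2418/681⌋ = 4 − 3 = 1
n=7: ⌊(8·403)/681⌋ − ⌊(7·403)/681⌋ = ⌊3224/681⌋ − ⌊2821/681⌋ = 4 − 4 = 0
n=8: ⌊(9·403)/681⌋ − ⌊(8·403)/681⌋ = ⌊3627/681⌋ − ⌊3224/681⌋ = 5 − 4 = 1
n=9: ⌊(10·403)/681⌋ − ⌊(9·403)/681⌋ = ⌊4030/681⌋ − ⌊3627/681⌋ = 5 − 5 = 0
n=10: ⌊(11·403)/681⌋ − ⌊(10·403)/681⌋ = ⌊4433/681⌋ − ⌊4030/681⌋ = 6 − 5 = 1
n=11: ⌊(12·403)/681⌋ − ⌊(11·403)/681⌋ = ⌊4836/681⌋ − ⌊4433/681⌋ = 7 − 6 = 1
n=12: ⌊(13·403)/681⌋ − ⌊(12·403)/681⌋ = ⌊5239/681⌋ − ⌊4836/681⌋ = 7 − 7 = 0
n=13: ⌊(14·403)/681⌋ − ⌊(13·403)/681⌋ = ⌊5642/681⌋ − ⌊5239/681⌋ = 8 − 7 = 1
n=14: ⌊(15·403)/681⌋ − ⌊(14·403)/681⌋ = ⌊6045/681⌋ − ⌊5642/681⌋ = 8 − 8 = 0
n=15: ⌊(16·403)/681⌋ − ⌊(15·403)/681⌋ = ⌊6448/681⌋ − ⌊6045/681⌋ = 9 − 8 = 1
n=16: ⌊(17·403)/681⌋ − ⌊(16·403)/681⌋ = ⌊6851/681⌋ − ⌊6448/681⌋ = 10 − 9 = 1
n=17: ⌊(18·403)/681⌋ − ⌊(17·403)/681⌋ = ⌊7254/681⌋ − ⌊6851/681⌋ = 10 − 10 = 0
n=18: ⌊(19·403)/681⌋ − ⌊(18·403)/681⌋ = ⌊7657/681⌋ − ⌊7254/681⌋ = 11 − 10 = 1
n=19: ⌊(20·403)/681⌋ − ⌊(19·403)/681⌋ = ⌊8060/681⌋ − ⌊7657/681⌋ = 11 − 11 = 0
n=20: ⌊(21·403)/681⌋ − ⌊(20·403)/681⌋ = ⌊8463/681⌋ − ⌊8060/681⌋ = 12 − 11 = 1
n=21: ⌊(22·403)/681⌋ − ⌊(21·403)/681⌋ = ⌊8866/681⌋ − ⌊8463/681⌋ = 13 − 12 = 1
n=22: ⌊(23·403)/681⌋ − ⌊(22·403)/681⌋ = ⌊9269/681⌋ − ⌊8866/681⌋ = 13 − 13 = 0
n=23: ⌊(24·403)/681⌋ − ⌊(23·403)/681⌋ = ⌊9672/681⌋ − ⌊9269/681⌋ = 14 − 13 = 1
n=24: ⌊(25·403)/681⌋ − ⌊(24·403)/681⌋ = ⌊10075/681⌋ − ⌊9672/681⌋ = 14 − 14 = 0
n=25: ⌊(26·403)/681⌋ − ⌊(25·403)/681⌋ = ⌊10478/681⌋ − ⌊10075/681⌋ = 15 − 14 = 1
n=26: ⌊(27·403)/681⌋ − ⌊(26·403)/681⌋ = ⌊10881/681⌋ − ⌊10478/681⌋ = 15 − 15 = 0
n=27: ⌊(28·403)/681⌋ − ⌊(27·403)/681⌋ = ⌊11284/681⌋ − ⌊10881/681⌋ = 16 − 15 = 1
n=28: ⌊(29·403)/681⌋ − ⌊(28·403)/681⌋ = ⌊11687/681⌋ − ⌊11284/681⌋ = 17 − 16 = 1
n=29: ⌊(30·403)/681⌋ − ⌊(29·403)/681⌋ = ⌊12090/681⌋ − ⌊11687/681⌋ = 17 − 17 = 0
n=30: ⌊(31·403)/681⌋ − ⌊(30·403)/681⌋ = ⌊12493/681⌋ − ⌊12090/681⌋ = 18 − 17 = 1
n=31: ⌊(32·403)/681⌋ − ⌊(31·403)/681⌋ = ⌊12896/681⌋ − ⌊12493/681⌋ = 18 − 18 = 0
n=32: ⌊(33·403)/681⌋ − ⌊(32·403)/681⌋ = ⌊13299/681⌋ − ⌊12896/681⌋ = 19 − 18 = 1
n=33: ⌊(34·403)/681⌋ − ⌊(33·403)/681⌋ = ⌊13702/681⌋ − ⌊13299/681⌋ = 20 − 19 = 1
n=34: ⌊(35·403)/681⌋ − ⌊(34·403)/681⌋ = ⌊14105/681⌋ − ⌊13702/681⌋ = 20 − 20 = 0
n=35: ⌊(36·403)/681⌋ − ⌊(35·403)/681⌋ = ⌊14508/681⌋ − ⌊14105/681⌋ = 21 − 20 = 1
n=36: ⌊(37·403)/681⌋ − ⌊(36·403)/681⌋ = ⌊14911/681⌋ − ⌊14508/681⌋ = 21 − 21 = 0
n=37: ⌊(38·403)/681⌋ − ⌊(37·403)/681⌋ = ⌊15314/681⌋ − ⌊14911/681⌋ = 22 − 21 = 1
n=38: ⌊(39·403)/681⌋ − ⌊(38·403)/681⌋ = ⌊15717/681⌋ − ⌊15314/681⌋ = 23 − 22 = 1
n=39: ⌊(40·403)/681⌋ − ⌊(39·403)/681⌋ = ⌊16120/681⌋ − ⌊15717/681⌋ = 23 − 23 = 0
n=40: ⌊(41·403)/681⌋ − ⌊(40·403)/681⌋ = ⌊16523/681⌋ − ⌊16120/681⌋ = 24 − 23 = 1
n=41: ⌊(42·403)/681⌋ − ⌊(41·403)/681⌋ = ⌊16926/681⌋ − ⌊16523/681⌋ = 24 − 24 = 0
n=42: ⌊(43·403)/681⌋ − ⌊(42·403)/681⌋ = ⌊17329/681⌋ − ⌊16926/681⌋ = 25 − 24 = 1
n=43: ⌊(44·403)/681⌋ − ⌊(43·403)/681⌋ = ⌊17732/681⌋ − ⌊17329/681⌋ = 26 − 25 = 1
n=44: ⌊(45·403)/681⌋ − ⌊(44·403)/681⌋ = ⌊18135/681⌋ − ⌊17732/681⌋ = 26 − 26 = 0
n=45: ⌊(46·403)/681⌋ − ⌊(45·403)/681⌋ = ⌊18538/681⌋ − ⌊18135/681⌋ = 27 − 26 = 1
n=46: ⌊(47·403)/681⌋ − ⌊(46·403)/681⌋ = ⌊18941/681⌋ − ⌊18538/681⌋ = 27 − 27 = 0
n=47: ⌊(48·403)/681⌋ − ⌊(47·403)/681⌋ = ⌊19344/681⌋ − ⌊18941/681⌋ = 28 − 27 = 1
n=48: ⌊(49·403)/681⌋ − ⌊(48·403)/681⌋ = ⌊19747/681⌋ − ⌊19344/681⌋ = 28 − 28 = 0
n=49: ⌊(50·403)/681⌋ − ⌊(49·403)/681⌋ = ⌊20150/681⌋ − ⌊19747/681⌋ = 29 − 28 = 1
n=50: ⌊(51·403)/681⌋ − ⌊(50·403)/681⌋ = ⌊20553/681⌋ − ⌊20150/681⌋ = 30 − 29 = 1
n=51: ⌊(52·403)/681⌋ − ⌊(51·403)/681⌋ = ⌊20956/681⌋ − ⌊20553/681⌋ = 30 − 30 = 0
n=52: ⌊(53·403)/681⌋ − ⌊(52·403)/681⌋ = ⌊21359/681⌋ − ⌊20956/681⌋ = 31 − 30 = 1
n=53: ⌊(54·403)/681⌋ − ⌊(53·403)/681⌋ = ⌊21762/681⌋ − ⌊21359/681⌋ = 31 − 31 = 0
n=54: ⌊(55·403)/681⌋ − ⌊(54·403)/681⌋ = ⌊22165/681⌋ − ⌊21762/681⌋ = 32 − 31 = 1
n=55: ⌊(56·403)/681⌋ − ⌊(55·403)/681⌋ = ⌊22568/681⌋ − ⌊22165/681⌋ = 33 − 32 = 1
n=56: ⌊(57·403)/681⌋ − ⌊(56·403)/681⌋ = ⌊22971/681⌋ − ⌊22568/681⌋ = 33 − 33 = 0
n=57: ⌊(58·403)/681⌋ − ⌊(57·403)/681⌋ = ⌊23374/681⌋ − ⌊22971/681⌋ = 34 − 33 = 1
n=58: ⌊(59·403)/681⌋ − ⌊(58·403)/681⌋ = ⌊23777/681⌋ − ⌊23374/681⌋ = 34 − 34 = 0
n=59: ⌊(60·403)/681⌋ − ⌊(59·403)/681⌋ = ⌊24180/681⌋ − ⌊23777/681⌋ = 35 − 34 = 1
n=60: ⌊(61·403)/681⌋ − ⌊(60·403)/681⌋ = ⌊24583/681⌋ − ⌊24180/681⌋ = 36 − 35 = 1
n=61: ⌊(62·403)/681⌋ − ⌊(61·403)/681⌋ = ⌊24986/681⌋ − ⌊24583/681⌋ = 36 − 36 = 0
n=62: ⌊(63·403)/681⌋ − ⌊(62·403)/681⌋ = ⌊25389/681⌋ − ⌊24986/681⌋ = 37 − 36 = 1
n=63: ⌊(64·403)/681⌋ − ⌊(63·403)/681⌋ = ⌊25792/681⌋ − ⌊25389/681⌋ = 37 − 37 = 0
n=64: ⌊(65·403)/681⌋ − ⌊(64·403)/681⌋ = ⌊26195/681⌋ − ⌊25792/681⌋ = 38 − 37 = 1
n=65: ⌊(66·403)/681⌋ − ⌊(65·403)/681⌋ = ⌊26598/681⌋ − ⌊26195/681⌋ = 39 − 38 = 1
n=66: ⌊(67·403)/681⌋ − ⌊(66·403)/681⌋ = ⌊27001/681⌋ − ⌊26598/681⌋ = 39 − 39 = 0


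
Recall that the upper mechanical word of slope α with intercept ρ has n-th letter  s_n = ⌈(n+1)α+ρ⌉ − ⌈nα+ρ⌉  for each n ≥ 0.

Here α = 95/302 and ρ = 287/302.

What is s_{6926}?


0

(n+1)α + ρ = (6927·95 + 287) / 302 = 658352/302
nα + ρ     = (6926·95 + 287) / 302 = 658257/302
⌈658352/302⌉ = 2180,  ⌈658257/302⌉ = 2180
s_{6926} = 2180 − 2180 = 0


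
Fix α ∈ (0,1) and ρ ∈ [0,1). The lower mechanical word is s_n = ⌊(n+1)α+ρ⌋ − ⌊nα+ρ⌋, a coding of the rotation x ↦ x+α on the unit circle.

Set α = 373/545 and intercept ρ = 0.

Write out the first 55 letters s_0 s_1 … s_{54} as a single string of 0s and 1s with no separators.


0110110110110110111011011011011011011101101101101101101

n=0: ⌊(1·373)/545⌋ − ⌊(0·373)/545⌋ = ⌊373/545⌋ − ⌊0/545⌋ = 0 − 0 = 0
n=1: ⌊(2·373)/545⌋ − ⌊(1·373)/545⌋ = ⌊746/545⌋ − ⌊373/545⌋ = 1 − 0 = 1
n=2: ⌊(3·373)/545⌋ − ⌊(2·373)/545⌋ = ⌊1119/545⌋ − ⌊746/545⌋ = 2 − 1 = 1
n=3: ⌊(4·373)/545⌋ − ⌊(3·373)/545⌋ = ⌊1492/545⌋ − ⌊1119/545⌋ = 2 − 2 = 0
n=4: ⌊(5·373)/545⌋ − ⌊(4·373)/545⌋ = ⌊1865/545⌋ − ⌊1492/545⌋ = 3 − 2 = 1
n=5: ⌊(6·373)/545⌋ − ⌊(5·373)/545⌋ = ⌊2238/545⌋ − ⌊1865/545⌋ = 4 − 3 = 1
n=6: ⌊(7·373)/545⌋ − ⌊(6·373)/545⌋ = ⌊2611/545⌋ − ⌊2238/545⌋ = 4 − 4 = 0
n=7: ⌊(8·373)/545⌋ − ⌊(7·373)/545⌋ = ⌊2984/545⌋ − ⌊2611/545⌋ = 5 − 4 = 1
n=8: ⌊(9·373)/545⌋ − ⌊(8·373)/545⌋ = ⌊3357/545⌋ − ⌊2984/545⌋ = 6 − 5 = 1
n=9: ⌊(10·373)/545⌋ − ⌊(9·373)/545⌋ = ⌊3730/545⌋ − ⌊3357/545⌋ = 6 − 6 = 0
n=10: ⌊(11·373)/545⌋ − ⌊(10·373)/545⌋ = ⌊4103/545⌋ − ⌊3730/545⌋ = 7 − 6 = 1
n=11: ⌊(12·373)/545⌋ − ⌊(11·373)/545⌋ = ⌊4476/545⌋ − ⌊4103/545⌋ = 8 − 7 = 1
n=12: ⌊(13·373)/545⌋ − ⌊(12·373)/545⌋ = ⌊4849/545⌋ − ⌊4476/545⌋ = 8 − 8 = 0
n=13: ⌊(14·373)/545⌋ − ⌊(13·373)/545⌋ = ⌊5222/545⌋ − ⌊4849/545⌋ = 9 − 8 = 1
n=14: ⌊(15·373)/545⌋ − ⌊(14·373)/545⌋ = ⌊5595/545⌋ − ⌊5222/545⌋ = 10 − 9 = 1
n=15: ⌊(16·373)/545⌋ − ⌊(15·373)/545⌋ = ⌊5968/545⌋ − ⌊5595/545⌋ = 10 − 10 = 0
n=16: ⌊(17·373)/545⌋ − ⌊(16·373)/545⌋ = ⌊6341/545⌋ − ⌊5968/545⌋ = 11 − 10 = 1
n=17: ⌊(18·373)/545⌋ − ⌊(17·373)/545⌋ = ⌊6714/545⌋ − ⌊6341/545⌋ = 12 − 11 = 1
n=18: ⌊(19·373)/545⌋ − ⌊(18·373)/545⌋ = ⌊7087/545⌋ − ⌊6714/545⌋ = 13 − 12 = 1
n=19: ⌊(20·373)/545⌋ − ⌊(19·373)/545⌋ = ⌊7460/545⌋ − ⌊7087/545⌋ = 13 − 13 = 0
n=20: ⌊(21·373)/545⌋ − ⌊(20·373)/545⌋ = ⌊7833/545⌋ − ⌊7460/545⌋ = 14 − 13 = 1
n=21: ⌊(22·373)/545⌋ − ⌊(21·373)/545⌋ = ⌊8206/545⌋ − ⌊7833/545⌋ = 15 − 14 = 1
n=22: ⌊(23·373)/545⌋ − ⌊(22·373)/545⌋ = ⌊8579/545⌋ − ⌊8206/545⌋ = 15 − 15 = 0
n=23: ⌊(24·373)/545⌋ − ⌊(23·373)/545⌋ = ⌊8952/545⌋ − ⌊8579/545⌋ = 16 − 15 = 1
n=24: ⌊(25·373)/545⌋ − ⌊(24·373)/545⌋ = ⌊9325/545⌋ − ⌊8952/545⌋ = 17 − 16 = 1
n=25: ⌊(26·373)/545⌋ − ⌊(25·373)/545⌋ = ⌊9698/545⌋ − ⌊9325/545⌋ = 17 − 17 = 0
n=26: ⌊(27·373)/545⌋ − ⌊(26·373)/545⌋ = ⌊10071/545⌋ − ⌊9698/545⌋ = 18 − 17 = 1
n=27: ⌊(28·373)/545⌋ − ⌊(27·373)/545⌋ = ⌊10444/545⌋ − ⌊10071/545⌋ = 19 − 18 = 1
n=28: ⌊(29·373)/545⌋ − ⌊(28·373)/545⌋ = ⌊10817/545⌋ − ⌊10444/545⌋ = 19 − 19 = 0
n=29: ⌊(30·373)/545⌋ − ⌊(29·373)/545⌋ = ⌊11190/545⌋ − ⌊10817/545⌋ = 20 − 19 = 1
n=30: ⌊(31·373)/545⌋ − ⌊(30·373)/545⌋ = ⌊11563/545⌋ − ⌊11190/545⌋ = 21 − 20 = 1
n=31: ⌊(32·373)/545⌋ − ⌊(31·373)/545⌋ = ⌊11936/545⌋ − ⌊11563/545⌋ = 21 − 21 = 0
n=32: ⌊(33·373)/545⌋ − ⌊(32·373)/545⌋ = ⌊12309/545⌋ − ⌊11936/545⌋ = 22 − 21 = 1
n=33: ⌊(34·373)/545⌋ − ⌊(33·373)/545⌋ = ⌊12682/545⌋ − ⌊12309/545⌋ = 23 − 22 = 1
n=34: ⌊(35·373)/545⌋ − ⌊(34·373)/545⌋ = ⌊13055/545⌋ − ⌊12682/545⌋ = 23 − 23 = 0
n=35: ⌊(36·373)/545⌋ − ⌊(35·373)/545⌋ = ⌊13428/545⌋ − ⌊13055/545⌋ = 24 − 23 = 1
n=36: ⌊(37·373)/545⌋ − ⌊(36·373)/545⌋ = ⌊13801/545⌋ − ⌊13428/545⌋ = 25 − 24 = 1
n=37: ⌊(38·373)/545⌋ − ⌊(37·373)/545⌋ = ⌊14174/545⌋ − ⌊13801/545⌋ = 26 − 25 = 1
n=38: ⌊(39·373)/545⌋ − ⌊(38·373)/545⌋ = ⌊14547/545⌋ − ⌊14174/545⌋ = 26 − 26 = 0
n=39: ⌊(40·373)/545⌋ − ⌊(39·373)/545⌋ = ⌊14920/545⌋ − ⌊14547/545⌋ = 27 − 26 = 1
n=40: ⌊(41·373)/545⌋ − ⌊(40·373)/545⌋ = ⌊15293/545⌋ − ⌊14920/545⌋ = 28 − 27 = 1
n=41: ⌊(42·373)/545⌋ − ⌊(41·373)/545⌋ = ⌊15666/545⌋ − ⌊15293/545⌋ = 28 − 28 = 0
n=42: ⌊(43·373)/545⌋ − ⌊(42·373)/545⌋ = ⌊16039/545⌋ − ⌊15666/545⌋ = 29 − 28 = 1
n=43: ⌊(44·373)/545⌋ − ⌊(43·373)/545⌋ = ⌊16412/545⌋ − ⌊16039/545⌋ = 30 − 29 = 1
n=44: ⌊(45·373)/545⌋ − ⌊(44·373)/545⌋ = ⌊16785/545⌋ − ⌊16412/545⌋ = 30 − 30 = 0
n=45: ⌊(46·373)/545⌋ − ⌊(45·373)/545⌋ = ⌊17158/545⌋ − ⌊16785/545⌋ = 31 − 30 = 1
n=46: ⌊(47·373)/545⌋ − ⌊(46·373)/545⌋ = ⌊17531/545⌋ − ⌊17158/545⌋ = 32 − 31 = 1
n=47: ⌊(48·373)/545⌋ − ⌊(47·373)/545⌋ = ⌊17904/545⌋ − ⌊17531/545⌋ = 32 − 32 = 0
n=48: ⌊(49·373)/545⌋ − ⌊(48·373)/545⌋ = ⌊18277/545⌋ − ⌊17904/545⌋ = 33 − 32 = 1
n=49: ⌊(50·373)/545⌋ − ⌊(49·373)/545⌋ = ⌊18650/545⌋ − ⌊18277/545⌋ = 34 − 33 = 1
n=50: ⌊(51·373)/545⌋ − ⌊(50·373)/545⌋ = ⌊19023/545⌋ − ⌊18650/545⌋ = 34 − 34 = 0
n=51: ⌊(52·373)/545⌋ − ⌊(51·373)/545⌋ = ⌊19396/545⌋ − ⌊19023/545⌋ = 35 − 34 = 1
n=52: ⌊(53·373)/545⌋ − ⌊(52·373)/545⌋ = ⌊19769/545⌋ − ⌊19396/545⌋ = 36 − 35 = 1
n=53: ⌊(54·373)/545⌋ − ⌊(53·373)/545⌋ = ⌊20142/545⌋ − ⌊19769/545⌋ = 36 − 36 = 0
n=54: ⌊(55·373)/545⌋ − ⌊(54·373)/545⌋ = ⌊20515/545⌋ − ⌊20142/545⌋ = 37 − 36 = 1


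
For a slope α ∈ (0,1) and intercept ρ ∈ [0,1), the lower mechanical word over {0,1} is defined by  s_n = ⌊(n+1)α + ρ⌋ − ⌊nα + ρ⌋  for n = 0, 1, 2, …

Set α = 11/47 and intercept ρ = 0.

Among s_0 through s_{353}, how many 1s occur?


#1s = Σ_{n=0}^{353} s_n = Σ_{n=0}^{353} (⌊(n+1)α+ρ⌋ − ⌊nα+ρ⌋)
the sum telescopes: every ⌊nα+ρ⌋ with 0 < n < 354 appears once with + and once with −, leaving ⌊354α+ρ⌋ − ⌊0·α+ρ⌋
354α + ρ = (354·11) / 47 = 3894/47
ρ = 0/47
⌊3894/47⌋ = 82,  ⌊0/47⌋ = 0
#1s = 82 − 0 = 82

82


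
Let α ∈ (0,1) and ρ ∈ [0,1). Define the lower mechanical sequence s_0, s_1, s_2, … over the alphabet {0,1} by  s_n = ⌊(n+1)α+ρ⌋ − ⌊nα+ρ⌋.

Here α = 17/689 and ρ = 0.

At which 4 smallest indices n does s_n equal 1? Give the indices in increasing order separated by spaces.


n=0: ⌊17/689⌋−⌊0/689⌋ = 0−0 = 0
n=1: ⌊34/689⌋−⌊17/689⌋ = 0−0 = 0
  …
n=40: ⌊697/689⌋−⌊680/689⌋ = 1−0 = 1  ← one
n=41: ⌊714/689⌋−⌊697/689⌋ = 1−1 = 0
n=42: ⌊731/689⌋−⌊714/689⌋ = 1−1 = 0
  …
n=81: ⌊1394/689⌋−⌊1377/689⌋ = 2−1 = 1  ← one
n=82: ⌊1411/689⌋−⌊1394/689⌋ = 2−2 = 0
n=83: ⌊1428/689⌋−⌊1411/689⌋ = 2−2 = 0
  …
n=121: ⌊2074/689⌋−⌊2057/689⌋ = 3−2 = 1  ← one
n=122: ⌊2091/689⌋−⌊2074/689⌋ = 3−3 = 0
n=123: ⌊2108/689⌋−⌊2091/689⌋ = 3−3 = 0
  …
n=162: ⌊2771/689⌋−⌊2754/689⌋ = 4−3 = 1  ← one
positions of the first 4 ones: 40 81 121 162

40 81 121 162


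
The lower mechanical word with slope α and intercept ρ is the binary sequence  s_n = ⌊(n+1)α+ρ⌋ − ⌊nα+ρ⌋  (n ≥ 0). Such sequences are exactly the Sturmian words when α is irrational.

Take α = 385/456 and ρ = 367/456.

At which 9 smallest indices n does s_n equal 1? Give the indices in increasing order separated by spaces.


n=0: ⌊752/456⌋−⌊367/456⌋ = 1−0 = 1  ← one
n=1: ⌊1137/456⌋−⌊752/456⌋ = 2−1 = 1  ← one
n=2: ⌊1522/456⌋−⌊1137/456⌋ = 3−2 = 1  ← one
n=3: ⌊1907/456⌋−⌊1522/456⌋ = 4−3 = 1  ← one
n=4: ⌊2292/456⌋−⌊1907/456⌋ = 5−4 = 1  ← one
n=5: ⌊2677/456⌋−⌊2292/456⌋ = 5−5 = 0
n=6: ⌊3062/456⌋−⌊2677/456⌋ = 6−5 = 1  ← one
n=7: ⌊3447/456⌋−⌊3062/456⌋ = 7−6 = 1  ← one
n=8: ⌊3832/456⌋−⌊3447/456⌋ = 8−7 = 1  ← one
n=9: ⌊4217/456⌋−⌊3832/456⌋ = 9−8 = 1  ← one
positions of the first 9 ones: 0 1 2 3 4 6 7 8 9

0 1 2 3 4 6 7 8 9


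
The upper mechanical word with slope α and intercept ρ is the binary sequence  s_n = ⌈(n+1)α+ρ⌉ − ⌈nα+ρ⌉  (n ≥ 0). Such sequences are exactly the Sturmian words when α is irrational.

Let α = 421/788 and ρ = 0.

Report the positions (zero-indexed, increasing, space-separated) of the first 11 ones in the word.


n=0: ⌈421/788⌉−⌈0/788⌉ = 1−0 = 1  ← one
n=1: ⌈842/788⌉−⌈421/788⌉ = 2−1 = 1  ← one
n=2: ⌈1263/788⌉−⌈842/788⌉ = 2−2 = 0
n=3: ⌈1684/788⌉−⌈1263/788⌉ = 3−2 = 1  ← one
n=4: ⌈2105/788⌉−⌈1684/788⌉ = 3−3 = 0
n=5: ⌈2526/788⌉−⌈2105/788⌉ = 4−3 = 1  ← one
n=6: ⌈2947/788⌉−⌈2526/788⌉ = 4−4 = 0
n=7: ⌈3368/788⌉−⌈2947/788⌉ = 5−4 = 1  ← one
n=8: ⌈3789/788⌉−⌈3368/788⌉ = 5−5 = 0
n=9: ⌈4210/788⌉−⌈3789/788⌉ = 6−5 = 1  ← one
n=10: ⌈4631/788⌉−⌈4210/788⌉ = 6−6 = 0
n=11: ⌈5052/788⌉−⌈4631/788⌉ = 7−6 = 1  ← one
n=12: ⌈5473/788⌉−⌈5052/788⌉ = 7−7 = 0
n=13: ⌈5894/788⌉−⌈5473/788⌉ = 8−7 = 1  ← one
n=14: ⌈6315/788⌉−⌈5894/788⌉ = 9−8 = 1  ← one
n=15: ⌈6736/788⌉−⌈6315/788⌉ = 9−9 = 0
n=16: ⌈7157/788⌉−⌈6736/788⌉ = 10−9 = 1  ← one
n=17: ⌈7578/788⌉−⌈7157/788⌉ = 10−10 = 0
n=18: ⌈7999/788⌉−⌈7578/788⌉ = 11−10 = 1  ← one
positions of the first 11 ones: 0 1 3 5 7 9 11 13 14 16 18

0 1 3 5 7 9 11 13 14 16 18


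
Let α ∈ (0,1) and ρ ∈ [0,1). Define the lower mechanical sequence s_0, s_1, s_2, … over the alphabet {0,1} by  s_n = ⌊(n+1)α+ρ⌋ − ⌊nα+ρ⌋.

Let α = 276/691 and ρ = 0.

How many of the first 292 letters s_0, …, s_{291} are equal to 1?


#1s = Σ_{n=0}^{291} s_n = Σ_{n=0}^{291} (⌊(n+1)α+ρ⌋ − ⌊nα+ρ⌋)
the sum telescopes: every ⌊nα+ρ⌋ with 0 < n < 292 appears once with + and once with −, leaving ⌊292α+ρ⌋ − ⌊0·α+ρ⌋
292α + ρ = (292·276) / 691 = 80592/691
ρ = 0/691
⌊80592/691⌋ = 116,  ⌊0/691⌋ = 0
#1s = 116 − 0 = 116

116


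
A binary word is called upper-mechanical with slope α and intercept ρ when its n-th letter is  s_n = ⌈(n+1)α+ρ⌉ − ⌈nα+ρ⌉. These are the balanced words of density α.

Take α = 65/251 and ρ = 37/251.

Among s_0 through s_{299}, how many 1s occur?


77

#1s = Σ_{n=0}^{299} s_n = Σ_{n=0}^{299} (⌈(n+1)α+ρ⌉ − ⌈nα+ρ⌉)
the sum telescopes: every ⌈nα+ρ⌉ with 0 < n < 300 appears once with + and once with −, leaving ⌈300α+ρ⌉ − ⌈0·α+ρ⌉
300α + ρ = (300·65 + 37) / 251 = 19537/251
ρ = 37/251
⌈19537/251⌉ = 78,  ⌈37/251⌉ = 1
#1s = 78 − 1 = 77


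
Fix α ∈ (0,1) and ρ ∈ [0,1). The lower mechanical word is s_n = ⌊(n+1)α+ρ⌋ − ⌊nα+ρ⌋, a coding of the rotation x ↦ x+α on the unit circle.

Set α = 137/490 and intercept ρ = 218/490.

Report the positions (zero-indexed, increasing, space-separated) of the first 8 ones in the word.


n=0: ⌊355/490⌋−⌊218/490⌋ = 0−0 = 0
n=1: ⌊492/490⌋−⌊355/490⌋ = 1−0 = 1  ← one
n=2: ⌊629/490⌋−⌊492/490⌋ = 1−1 = 0
n=3: ⌊766/490⌋−⌊629/490⌋ = 1−1 = 0
n=4: ⌊903/490⌋−⌊766/490⌋ = 1−1 = 0
n=5: ⌊1040/490⌋−⌊903/490⌋ = 2−1 = 1  ← one
n=6: ⌊1177/490⌋−⌊1040/490⌋ = 2−2 = 0
n=7: ⌊1314/490⌋−⌊1177/490⌋ = 2−2 = 0
n=8: ⌊1451/490⌋−⌊1314/490⌋ = 2−2 = 0
n=9: ⌊1588/490⌋−⌊1451/490⌋ = 3−2 = 1  ← one
n=10: ⌊1725/490⌋−⌊1588/490⌋ = 3−3 = 0
n=11: ⌊1862/490⌋−⌊1725/490⌋ = 3−3 = 0
n=12: ⌊1999/490⌋−⌊1862/490⌋ = 4−3 = 1  ← one
n=13: ⌊2136/490⌋−⌊1999/490⌋ = 4−4 = 0
n=14: ⌊2273/490⌋−⌊2136/490⌋ = 4−4 = 0
n=15: ⌊2410/490⌋−⌊2273/490⌋ = 4−4 = 0
n=16: ⌊2547/490⌋−⌊2410/490⌋ = 5−4 = 1  ← one
n=17: ⌊2684/490⌋−⌊2547/490⌋ = 5−5 = 0
n=18: ⌊2821/490⌋−⌊2684/490⌋ = 5−5 = 0
n=19: ⌊2958/490⌋−⌊2821/490⌋ = 6−5 = 1  ← one
n=20: ⌊3095/490⌋−⌊2958/490⌋ = 6−6 = 0
n=21: ⌊3232/490⌋−⌊3095/490⌋ = 6−6 = 0
n=22: ⌊3369/490⌋−⌊3232/490⌋ = 6−6 = 0
n=23: ⌊3506/490⌋−⌊3369/490⌋ = 7−6 = 1  ← one
n=24: ⌊3643/490⌋−⌊3506/490⌋ = 7−7 = 0
n=25: ⌊3780/490⌋−⌊3643/490⌋ = 7−7 = 0
n=26: ⌊3917/490⌋−⌊3780/490⌋ = 7−7 = 0
n=27: ⌊4054/490⌋−⌊3917/490⌋ = 8−7 = 1  ← one
positions of the first 8 ones: 1 5 9 12 16 19 23 27

1 5 9 12 16 19 23 27


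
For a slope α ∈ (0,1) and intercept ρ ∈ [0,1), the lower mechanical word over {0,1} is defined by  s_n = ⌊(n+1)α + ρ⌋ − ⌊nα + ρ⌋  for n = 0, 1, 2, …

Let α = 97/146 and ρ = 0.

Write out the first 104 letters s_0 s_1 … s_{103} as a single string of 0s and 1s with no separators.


n=0: ⌊(1·97)/146⌋ − ⌊(0·97)/146⌋ = ⌊97/146⌋ − ⌊0/146⌋ = 0 − 0 = 0
n=1: ⌊(2·97)/146⌋ − ⌊(1·97)/146⌋ = ⌊194/146⌋ − ⌊97/146⌋ = 1 − 0 = 1
n=2: ⌊(3·97)/146⌋ − ⌊(2·97)/146⌋ = ⌊291/146⌋ − ⌊194/146⌋ = 1 − 1 = 0
n=3: ⌊(4·97)/146⌋ − ⌊(3·97)/146⌋ = ⌊388/146⌋ − ⌊291/146⌋ = 2 − 1 = 1
n=4: ⌊(5·97)/146⌋ − ⌊(4·97)/146⌋ = ⌊485/146⌋ − ⌊388/146⌋ = 3 − 2 = 1
n=5: ⌊(6·97)/146⌋ − ⌊(5·97)/146⌋ = ⌊582/146⌋ − ⌊485/146⌋ = 3 − 3 = 0
n=6: ⌊(7·97)/146⌋ − ⌊(6·97)/146⌋ = ⌊679/146⌋ − ⌊582/146⌋ = 4 − 3 = 1
n=7: ⌊(8·97)/146⌋ − ⌊(7·97)/146⌋ = ⌊776/146⌋ − ⌊679/146⌋ = 5 − 4 = 1
n=8: ⌊(9·97)/146⌋ − ⌊(8·97)/146⌋ = ⌊873/146⌋ − ⌊776/146⌋ = 5 − 5 = 0
n=9: ⌊(10·97)/146⌋ − ⌊(9·97)/146⌋ = ⌊970/146⌋ − ⌊873/146⌋ = 6 − 5 = 1
n=10: ⌊(11·97)/146⌋ − ⌊(10·97)/146⌋ = ⌊1067/146⌋ − ⌊970/146⌋ = 7 − 6 = 1
n=11: ⌊(12·97)/146⌋ − ⌊(11·97)/146⌋ = ⌊1164/146⌋ − ⌊1067/146⌋ = 7 − 7 = 0
n=12: ⌊(13·97)/146⌋ − ⌊(12·97)/146⌋ = ⌊1261/146⌋ − ⌊1164/146⌋ = 8 − 7 = 1
n=13: ⌊(14·97)/146⌋ − ⌊(13·97)/146⌋ = ⌊1358/146⌋ − ⌊1261/146⌋ = 9 − 8 = 1
n=14: ⌊(15·97)/146⌋ − ⌊(14·97)/146⌋ = ⌊1455/146⌋ − ⌊1358/146⌋ = 9 − 9 = 0
n=15: ⌊(16·97)/146⌋ − ⌊(15·97)/146⌋ = ⌊1552/146⌋ − ⌊1455/146⌋ = 10 − 9 = 1
n=16: ⌊(17·97)/146⌋ − ⌊(16·97)/146⌋ = ⌊1649/146⌋ − ⌊1552/146⌋ = 11 − 10 = 1
n=17: ⌊(18·97)/146⌋ − ⌊(17·97)/146⌋ = ⌊1746/146⌋ − ⌊1649/146⌋ = 11 − 11 = 0
n=18: ⌊(19·97)/146⌋ − ⌊(18·97)/146⌋ = ⌊1843/146⌋ − ⌊1746/146⌋ = 12 − 11 = 1
n=19: ⌊(20·97)/146⌋ − ⌊(19·97)/146⌋ = ⌊1940/146⌋ − ⌊1843/146⌋ = 13 − 12 = 1
n=20: ⌊(21·97)/146⌋ − ⌊(20·97)/146⌋ = ⌊2037/146⌋ − ⌊1940/146⌋ = 13 − 13 = 0
n=21: ⌊(22·97)/146⌋ − ⌊(21·97)/146⌋ = ⌊2134/146⌋ − ⌊2037/146⌋ = 14 − 13 = 1
n=22: ⌊(23·97)/146⌋ − ⌊(22·97)/146⌋ = ⌊2231/146⌋ − ⌊2134/146⌋ = 15 − 14 = 1
n=23: ⌊(24·97)/146⌋ − ⌊(23·97)/146⌋ = ⌊2328/146⌋ − ⌊2231/146⌋ = 15 − 15 = 0
n=24: ⌊(25·97)/146⌋ − ⌊(24·97)/146⌋ = ⌊2425/146⌋ − ⌊2328/146⌋ = 16 − 15 = 1
n=25: ⌊(26·97)/146⌋ − ⌊(25·97)/146⌋ = ⌊2522/146⌋ − ⌊2425/146⌋ = 17 − 16 = 1
n=26: ⌊(27·97)/146⌋ − ⌊(26·97)/146⌋ = ⌊2619/146⌋ − ⌊2522/146⌋ = 17 − 17 = 0
n=27: ⌊(28·97)/146⌋ − ⌊(27·97)/146⌋ = ⌊2716/146⌋ − ⌊2619/146⌋ = 18 − 17 = 1
n=28: ⌊(29·97)/146⌋ − ⌊(28·97)/146⌋ = ⌊2813/146⌋ − ⌊2716/146⌋ = 19 − 18 = 1
n=29: ⌊(30·97)/146⌋ − ⌊(29·97)/146⌋ = ⌊2910/146⌋ − ⌊2813/146⌋ = 19 − 19 = 0
n=30: ⌊(31·97)/146⌋ − ⌊(30·97)/146⌋ = ⌊3007/146⌋ − ⌊2910/146⌋ = 20 − 19 = 1
n=31: ⌊(32·97)/146⌋ − ⌊(31·97)/146⌋ = ⌊3104/146⌋ − ⌊3007/146⌋ = 21 − 20 = 1
n=32: ⌊(33·97)/146⌋ − ⌊(32·97)/146⌋ = ⌊3201/146⌋ − ⌊3104/146⌋ = 21 − 21 = 0
n=33: ⌊(34·97)/146⌋ − ⌊(33·97)/146⌋ = ⌊3298/146⌋ − ⌊3201/146⌋ = 22 − 21 = 1
n=34: ⌊(35·97)/146⌋ − ⌊(34·97)/146⌋ = ⌊3395/146⌋ − ⌊3298/146⌋ = 23 − 22 = 1
n=35: ⌊(36·97)/146⌋ − ⌊(35·97)/146⌋ = ⌊3492/146⌋ − ⌊3395/146⌋ = 23 − 23 = 0
n=36: ⌊(37·97)/146⌋ − ⌊(36·97)/146⌋ = ⌊3589/146⌋ − ⌊3492/146⌋ = 24 − 23 = 1
n=37: ⌊(38·97)/146⌋ − ⌊(37·97)/146⌋ = ⌊3686/146⌋ − ⌊3589/146⌋ = 25 − 24 = 1
n=38: ⌊(39·97)/146⌋ − ⌊(38·97)/146⌋ = ⌊3783/146⌋ − ⌊3686/146⌋ = 25 − 25 = 0
n=39: ⌊(40·97)/146⌋ − ⌊(39·97)/146⌋ = ⌊3880/146⌋ − ⌊3783/146⌋ = 26 − 25 = 1
n=40: ⌊(41·97)/146⌋ − ⌊(40·97)/146⌋ = ⌊3977/146⌋ − ⌊3880/146⌋ = 27 − 26 = 1
n=41: ⌊(42·97)/146⌋ − ⌊(41·97)/146⌋ = ⌊4074/146⌋ − ⌊3977/146⌋ = 27 − 27 = 0
n=42: ⌊(43·97)/146⌋ − ⌊(42·97)/146⌋ = ⌊4171/146⌋ − ⌊4074/146⌋ = 28 − 27 = 1
n=43: ⌊(44·97)/146⌋ − ⌊(43·97)/146⌋ = ⌊4268/146⌋ − ⌊4171/146⌋ = 29 − 28 = 1
n=44: ⌊(45·97)/146⌋ − ⌊(44·97)/146⌋ = ⌊4365/146⌋ − ⌊4268/146⌋ = 29 − 29 = 0
n=45: ⌊(46·97)/146⌋ − ⌊(45·97)/146⌋ = ⌊4462/146⌋ − ⌊4365/146⌋ = 30 − 29 = 1
n=46: ⌊(47·97)/146⌋ − ⌊(46·97)/146⌋ = ⌊4559/146⌋ − ⌊4462/146⌋ = 31 − 30 = 1
n=47: ⌊(48·97)/146⌋ − ⌊(47·97)/146⌋ = ⌊4656/146⌋ − ⌊4559/146⌋ = 31 − 31 = 0
n=48: ⌊(49·97)/146⌋ − ⌊(48·97)/146⌋ = ⌊4753/146⌋ − ⌊4656/146⌋ = 32 − 31 = 1
n=49: ⌊(50·97)/146⌋ − ⌊(49·97)/146⌋ = ⌊4850/146⌋ − ⌊4753/146⌋ = 33 − 32 = 1
n=50: ⌊(51·97)/146⌋ − ⌊(50·97)/146⌋ = ⌊4947/146⌋ − ⌊4850/146⌋ = 33 − 33 = 0
n=51: ⌊(52·97)/146⌋ − ⌊(51·97)/146⌋ = ⌊5044/146⌋ − ⌊4947/146⌋ = 34 − 33 = 1
n=52: ⌊(53·97)/146⌋ − ⌊(52·97)/146⌋ = ⌊5141/146⌋ − ⌊5044/146⌋ = 35 − 34 = 1
n=53: ⌊(54·97)/146⌋ − ⌊(53·97)/146⌋ = ⌊5238/146⌋ − ⌊5141/146⌋ = 35 − 35 = 0
n=54: ⌊(55·97)/146⌋ − ⌊(54·97)/146⌋ = ⌊5335/146⌋ − ⌊5238/146⌋ = 36 − 35 = 1
n=55: ⌊(56·97)/146⌋ − ⌊(55·97)/146⌋ = ⌊5432/146⌋ − ⌊5335/146⌋ = 37 − 36 = 1
n=56: ⌊(57·97)/146⌋ − ⌊(56·97)/146⌋ = ⌊5529/146⌋ − ⌊5432/146⌋ = 37 − 37 = 0
n=57: ⌊(58·97)/146⌋ − ⌊(57·97)/146⌋ = ⌊5626/146⌋ − ⌊5529/146⌋ = 38 − 37 = 1
n=58: ⌊(59·97)/146⌋ − ⌊(58·97)/146⌋ = ⌊5723/146⌋ − ⌊5626/146⌋ = 39 − 38 = 1
n=59: ⌊(60·97)/146⌋ − ⌊(59·97)/146⌋ = ⌊5820/146⌋ − ⌊5723/146⌋ = 39 − 39 = 0
n=60: ⌊(61·97)/146⌋ − ⌊(60·97)/146⌋ = ⌊5917/146⌋ − ⌊5820/146⌋ = 40 − 39 = 1
n=61: ⌊(62·97)/146⌋ − ⌊(61·97)/146⌋ = ⌊6014/146⌋ − ⌊5917/146⌋ = 41 − 40 = 1
n=62: ⌊(63·97)/146⌋ − ⌊(62·97)/146⌋ = ⌊6111/146⌋ − ⌊6014/146⌋ = 41 − 41 = 0
n=63: ⌊(64·97)/146⌋ − ⌊(63·97)/146⌋ = ⌊6208/146⌋ − ⌊6111/146⌋ = 42 − 41 = 1
n=64: ⌊(65·97)/146⌋ − ⌊(64·97)/146⌋ = ⌊6305/146⌋ − ⌊6208/146⌋ = 43 − 42 = 1
n=65: ⌊(66·97)/146⌋ − ⌊(65·97)/146⌋ = ⌊6402/146⌋ − ⌊6305/146⌋ = 43 − 43 = 0
n=66: ⌊(67·97)/146⌋ − ⌊(66·97)/146⌋ = ⌊6499/146⌋ − ⌊6402/146⌋ = 44 − 43 = 1
n=67: ⌊(68·97)/146⌋ − ⌊(67·97)/146⌋ = ⌊6596/146⌋ − ⌊6499/146⌋ = 45 − 44 = 1
n=68: ⌊(69·97)/146⌋ − ⌊(68·97)/146⌋ = ⌊6693/146⌋ − ⌊6596/146⌋ = 45 − 45 = 0
n=69: ⌊(70·97)/146⌋ − ⌊(69·97)/146⌋ = ⌊6790/146⌋ − ⌊6693/146⌋ = 46 − 45 = 1
n=70: ⌊(71·97)/146⌋ − ⌊(70·97)/146⌋ = ⌊6887/146⌋ − ⌊6790/146⌋ = 47 − 46 = 1
n=71: ⌊(72·97)/146⌋ − ⌊(71·97)/146⌋ = ⌊6984/146⌋ − ⌊6887/146⌋ = 47 − 47 = 0
n=72: ⌊(73·97)/146⌋ − ⌊(72·97)/146⌋ = ⌊7081/146⌋ − ⌊6984/146⌋ = 48 − 47 = 1
n=73: ⌊(74·97)/146⌋ − ⌊(73·97)/146⌋ = ⌊7178/146⌋ − ⌊7081/146⌋ = 49 − 48 = 1
n=74: ⌊(75·97)/146⌋ − ⌊(74·97)/146⌋ = ⌊7275/146⌋ − ⌊7178/146⌋ = 49 − 49 = 0
n=75: ⌊(76·97)/146⌋ − ⌊(75·97)/146⌋ = ⌊7372/146⌋ − ⌊7275/146⌋ = 50 − 49 = 1
n=76: ⌊(77·97)/146⌋ − ⌊(76·97)/146⌋ = ⌊7469/146⌋ − ⌊7372/146⌋ = 51 − 50 = 1
n=77: ⌊(78·97)/146⌋ − ⌊(77·97)/146⌋ = ⌊7566/146⌋ − ⌊7469/146⌋ = 51 − 51 = 0
n=78: ⌊(79·97)/146⌋ − ⌊(78·97)/146⌋ = ⌊7663/146⌋ − ⌊7566/146⌋ = 52 − 51 = 1
n=79: ⌊(80·97)/146⌋ − ⌊(79·97)/146⌋ = ⌊7760/146⌋ − ⌊7663/146⌋ = 53 − 52 = 1
n=80: ⌊(81·97)/146⌋ − ⌊(80·97)/146⌋ = ⌊7857/146⌋ − ⌊7760/146⌋ = 53 − 53 = 0
n=81: ⌊(82·97)/146⌋ − ⌊(81·97)/146⌋ = ⌊7954/146⌋ − ⌊7857/146⌋ = 54 − 53 = 1
n=82: ⌊(83·97)/146⌋ − ⌊(82·97)/146⌋ = ⌊8051/146⌋ − ⌊7954/146⌋ = 55 − 54 = 1
n=83: ⌊(84·97)/146⌋ − ⌊(83·97)/146⌋ = ⌊8148/146⌋ − ⌊8051/146⌋ = 55 − 55 = 0
n=84: ⌊(85·97)/146⌋ − ⌊(84·97)/146⌋ = ⌊8245/146⌋ − ⌊8148/146⌋ = 56 − 55 = 1
n=85: ⌊(86·97)/146⌋ − ⌊(85·97)/146⌋ = ⌊8342/146⌋ − ⌊8245/146⌋ = 57 − 56 = 1
n=86: ⌊(87·97)/146⌋ − ⌊(86·97)/146⌋ = ⌊8439/146⌋ − ⌊8342/146⌋ = 57 − 57 = 0
n=87: ⌊(88·97)/146⌋ − ⌊(87·97)/146⌋ = ⌊8536/146⌋ − ⌊8439/146⌋ = 58 − 57 = 1
n=88: ⌊(89·97)/146⌋ − ⌊(88·97)/146⌋ = ⌊8633/146⌋ − ⌊8536/146⌋ = 59 − 58 = 1
n=89: ⌊(90·97)/146⌋ − ⌊(89·97)/146⌋ = ⌊8730/146⌋ − ⌊8633/146⌋ = 59 − 59 = 0
n=90: ⌊(91·97)/146⌋ − ⌊(90·97)/146⌋ = ⌊8827/146⌋ − ⌊8730/146⌋ = 60 − 59 = 1
n=91: ⌊(92·97)/146⌋ − ⌊(91·97)/146⌋ = ⌊8924/146⌋ − ⌊8827/146⌋ = 61 − 60 = 1
n=92: ⌊(93·97)/146⌋ − ⌊(92·97)/146⌋ = ⌊9021/146⌋ − ⌊8924/146⌋ = 61 − 61 = 0
n=93: ⌊(94·97)/146⌋ − ⌊(93·97)/146⌋ = ⌊9118/146⌋ − ⌊9021/146⌋ = 62 − 61 = 1
n=94: ⌊(95·97)/146⌋ − ⌊(94·97)/146⌋ = ⌊9215/146⌋ − ⌊9118/146⌋ = 63 − 62 = 1
n=95: ⌊(96·97)/146⌋ − ⌊(95·97)/146⌋ = ⌊9312/146⌋ − ⌊9215/146⌋ = 63 − 63 = 0
n=96: ⌊(97·97)/146⌋ − ⌊(96·97)/146⌋ = ⌊9409/146⌋ − ⌊9312/146⌋ = 64 − 63 = 1
n=97: ⌊(98·97)/146⌋ − ⌊(97·97)/146⌋ = ⌊9506/146⌋ − ⌊9409/146⌋ = 65 − 64 = 1
n=98: ⌊(99·97)/146⌋ − ⌊(98·97)/146⌋ = ⌊9603/146⌋ − ⌊9506/146⌋ = 65 − 65 = 0
n=99: ⌊(100·97)/146⌋ − ⌊(99·97)/146⌋ = ⌊9700/146⌋ − ⌊9603/146⌋ = 66 − 65 = 1
n=100: ⌊(101·97)/146⌋ − ⌊(100·97)/146⌋ = ⌊9797/146⌋ − ⌊9700/146⌋ = 67 − 66 = 1
n=101: ⌊(102·97)/146⌋ − ⌊(101·97)/146⌋ = ⌊9894/146⌋ − ⌊9797/146⌋ = 67 − 67 = 0
n=102: ⌊(103·97)/146⌋ − ⌊(102·97)/146⌋ = ⌊9991/146⌋ − ⌊9894/146⌋ = 68 − 67 = 1
n=103: ⌊(104·97)/146⌋ − ⌊(103·97)/146⌋ = ⌊10088/146⌋ − ⌊9991/146⌋ = 69 − 68 = 1

01011011011011011011011011011011011011011011011011011011011011011011011011011011011011011011011011011011


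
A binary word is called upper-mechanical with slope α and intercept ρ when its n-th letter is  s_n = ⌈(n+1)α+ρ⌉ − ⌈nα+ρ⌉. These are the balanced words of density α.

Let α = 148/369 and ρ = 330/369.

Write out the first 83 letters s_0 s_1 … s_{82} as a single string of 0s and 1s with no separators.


n=0: ⌈(1·148+330)/369⌉ − ⌈(0·148+330)/369⌉ = ⌈478/369⌉ − ⌈330/369⌉ = 2 − 1 = 1
n=1: ⌈(2·148+330)/369⌉ − ⌈(1·148+330)/369⌉ = ⌈626/369⌉ − ⌈478/369⌉ = 2 − 2 = 0
n=2: ⌈(3·148+330)/369⌉ − ⌈(2·148+330)/369⌉ = ⌈774/369⌉ − ⌈626/369⌉ = 3 − 2 = 1
n=3: ⌈(4·148+330)/369⌉ − ⌈(3·148+330)/369⌉ = ⌈922/369⌉ − ⌈774/369⌉ = 3 − 3 = 0
n=4: ⌈(5·148+330)/369⌉ − ⌈(4·148+330)/369⌉ = ⌈1070/369⌉ − ⌈922/369⌉ = 3 − 3 = 0
n=5: ⌈(6·148+330)/369⌉ − ⌈(5·148+330)/369⌉ = ⌈1218/369⌉ − ⌈1070/369⌉ = 4 − 3 = 1
n=6: ⌈(7·148+330)/369⌉ − ⌈(6·148+330)/369⌉ = ⌈1366/369⌉ − ⌈1218/369⌉ = 4 − 4 = 0
n=7: ⌈(8·148+330)/369⌉ − ⌈(7·148+330)/369⌉ = ⌈1514/369⌉ − ⌈1366/369⌉ = 5 − 4 = 1
n=8: ⌈(9·148+330)/369⌉ − ⌈(8·148+330)/369⌉ = ⌈1662/369⌉ − ⌈1514/369⌉ = 5 − 5 = 0
n=9: ⌈(10·148+330)/369⌉ − ⌈(9·148+330)/369⌉ = ⌈1810/369⌉ − ⌈1662/369⌉ = 5 − 5 = 0
n=10: ⌈(11·148+330)/369⌉ − ⌈(10·148+330)/369⌉ = ⌈1958/369⌉ − ⌈1810/369⌉ = 6 − 5 = 1
n=11: ⌈(12·148+330)/369⌉ − ⌈(11·148+330)/369⌉ = ⌈2106/369⌉ − ⌈1958/369⌉ = 6 − 6 = 0
n=12: ⌈(13·148+330)/369⌉ − ⌈(12·148+330)/369⌉ = ⌈2254/369⌉ − ⌈2106/369⌉ = 7 − 6 = 1
n=13: ⌈(14·148+330)/369⌉ − ⌈(13·148+330)/369⌉ = ⌈2402/369⌉ − ⌈2254/369⌉ = 7 − 7 = 0
n=14: ⌈(15·148+330)/369⌉ − ⌈(14·148+330)/369⌉ = ⌈2550/369⌉ − ⌈2402/369⌉ = 7 − 7 = 0
n=15: ⌈(16·148+330)/369⌉ − ⌈(15·148+330)/369⌉ = ⌈2698/369⌉ − ⌈2550/369⌉ = 8 − 7 = 1
n=16: ⌈(17·148+330)/369⌉ − ⌈(16·148+330)/369⌉ = ⌈2846/369⌉ − ⌈2698/369⌉ = 8 − 8 = 0
n=17: ⌈(18·148+330)/369⌉ − ⌈(17·148+330)/369⌉ = ⌈2994/369⌉ − ⌈2846/369⌉ = 9 − 8 = 1
n=18: ⌈(19·148+330)/369⌉ − ⌈(18·148+330)/369⌉ = ⌈3142/369⌉ − ⌈2994/369⌉ = 9 − 9 = 0
n=19: ⌈(20·148+330)/369⌉ − ⌈(19·148+330)/369⌉ = ⌈3290/369⌉ − ⌈3142/369⌉ = 9 − 9 = 0
n=20: ⌈(21·148+330)/369⌉ − ⌈(20·148+330)/369⌉ = ⌈3438/369⌉ − ⌈3290/369⌉ = 10 − 9 = 1
n=21: ⌈(22·148+330)/369⌉ − ⌈(21·148+330)/369⌉ = ⌈3586/369⌉ − ⌈3438/369⌉ = 10 − 10 = 0
n=22: ⌈(23·148+330)/369⌉ − ⌈(22·148+330)/369⌉ = ⌈3734/369⌉ − ⌈3586/369⌉ = 11 − 10 = 1
n=23: ⌈(24·148+330)/369⌉ − ⌈(23·148+330)/369⌉ = ⌈3882/369⌉ − ⌈3734/369⌉ = 11 − 11 = 0
n=24: ⌈(25·148+330)/369⌉ − ⌈(24·148+330)/369⌉ = ⌈4030/369⌉ − ⌈3882/369⌉ = 11 − 11 = 0
n=25: ⌈(26·148+330)/369⌉ − ⌈(25·148+330)/369⌉ = ⌈4178/369⌉ − ⌈4030/369⌉ = 12 − 11 = 1
n=26: ⌈(27·148+330)/369⌉ − ⌈(26·148+330)/369⌉ = ⌈4326/369⌉ − ⌈4178/369⌉ = 12 − 12 = 0
n=27: ⌈(28·148+330)/369⌉ − ⌈(27·148+330)/369⌉ = ⌈4474/369⌉ − ⌈4326/369⌉ = 13 − 12 = 1
n=28: ⌈(29·148+330)/369⌉ − ⌈(28·148+330)/369⌉ = ⌈4622/369⌉ − ⌈4474/369⌉ = 13 − 13 = 0
n=29: ⌈(30·148+330)/369⌉ − ⌈(29·148+330)/369⌉ = ⌈4770/369⌉ − ⌈4622/369⌉ = 13 − 13 = 0
n=30: ⌈(31·148+330)/369⌉ − ⌈(30·148+330)/369⌉ = ⌈4918/369⌉ − ⌈4770/369⌉ = 14 − 13 = 1
n=31: ⌈(32·148+330)/369⌉ − ⌈(31·148+330)/369⌉ = ⌈5066/369⌉ − ⌈4918/369⌉ = 14 − 14 = 0
n=32: ⌈(33·148+330)/369⌉ − ⌈(32·148+330)/369⌉ = ⌈5214/369⌉ − ⌈5066/369⌉ = 15 − 14 = 1
n=33: ⌈(34·148+330)/369⌉ − ⌈(33·148+330)/369⌉ = ⌈5362/369⌉ − ⌈5214/369⌉ = 15 − 15 = 0
n=34: ⌈(35·148+330)/369⌉ − ⌈(34·148+330)/369⌉ = ⌈5510/369⌉ − ⌈5362/369⌉ = 15 − 15 = 0
n=35: ⌈(36·148+330)/369⌉ − ⌈(35·148+330)/369⌉ = ⌈5658/369⌉ − ⌈5510/369⌉ = 16 − 15 = 1
n=36: ⌈(37·148+330)/369⌉ − ⌈(36·148+330)/369⌉ = ⌈5806/369⌉ − ⌈5658/369⌉ = 16 − 16 = 0
n=37: ⌈(38·148+330)/369⌉ − ⌈(37·148+330)/369⌉ = ⌈5954/369⌉ − ⌈5806/369⌉ = 17 − 16 = 1
n=38: ⌈(39·148+330)/369⌉ − ⌈(38·148+330)/369⌉ = ⌈6102/369⌉ − ⌈5954/369⌉ = 17 − 17 = 0
n=39: ⌈(40·148+330)/369⌉ − ⌈(39·148+330)/369⌉ = ⌈6250/369⌉ − ⌈6102/369⌉ = 17 − 17 = 0
n=40: ⌈(41·148+330)/369⌉ − ⌈(40·148+330)/369⌉ = ⌈6398/369⌉ − ⌈6250/369⌉ = 18 − 17 = 1
n=41: ⌈(42·148+330)/369⌉ − ⌈(41·148+330)/369⌉ = ⌈6546/369⌉ − ⌈6398/369⌉ = 18 − 18 = 0
n=42: ⌈(43·148+330)/369⌉ − ⌈(42·148+330)/369⌉ = ⌈6694/369⌉ − ⌈6546/369⌉ = 19 − 18 = 1
n=43: ⌈(44·148+330)/369⌉ − ⌈(43·148+330)/369⌉ = ⌈6842/369⌉ − ⌈6694/369⌉ = 19 − 19 = 0
n=44: ⌈(45·148+330)/369⌉ − ⌈(44·148+330)/369⌉ = ⌈6990/369⌉ − ⌈6842/369⌉ = 19 − 19 = 0
n=45: ⌈(46·148+330)/369⌉ − ⌈(45·148+330)/369⌉ = ⌈7138/369⌉ − ⌈6990/369⌉ = 20 − 19 = 1
n=46: ⌈(47·148+330)/369⌉ − ⌈(46·148+330)/369⌉ = ⌈7286/369⌉ − ⌈7138/369⌉ = 20 − 20 = 0
n=47: ⌈(48·148+330)/369⌉ − ⌈(47·148+330)/369⌉ = ⌈7434/369⌉ − ⌈7286/369⌉ = 21 − 20 = 1
n=48: ⌈(49·148+330)/369⌉ − ⌈(48·148+330)/369⌉ = ⌈7582/369⌉ − ⌈7434/369⌉ = 21 − 21 = 0
n=49: ⌈(50·148+330)/369⌉ − ⌈(49·148+330)/369⌉ = ⌈7730/369⌉ − ⌈7582/369⌉ = 21 − 21 = 0
n=50: ⌈(51·148+330)/369⌉ − ⌈(50·148+330)/369⌉ = ⌈7878/369⌉ − ⌈7730/369⌉ = 22 − 21 = 1
n=51: ⌈(52·148+330)/369⌉ − ⌈(51·148+330)/369⌉ = ⌈8026/369⌉ − ⌈7878/369⌉ = 22 − 22 = 0
n=52: ⌈(53·148+330)/369⌉ − ⌈(52·148+330)/369⌉ = ⌈8174/369⌉ − ⌈8026/369⌉ = 23 − 22 = 1
n=53: ⌈(54·148+330)/369⌉ − ⌈(53·148+330)/369⌉ = ⌈8322/369⌉ − ⌈8174/369⌉ = 23 − 23 = 0
n=54: ⌈(55·148+330)/369⌉ − ⌈(54·148+330)/369⌉ = ⌈8470/369⌉ − ⌈8322/369⌉ = 23 − 23 = 0
n=55: ⌈(56·148+330)/369⌉ − ⌈(55·148+330)/369⌉ = ⌈8618/369⌉ − ⌈8470/369⌉ = 24 − 23 = 1
n=56: ⌈(57·148+330)/369⌉ − ⌈(56·148+330)/369⌉ = ⌈8766/369⌉ − ⌈8618/369⌉ = 24 − 24 = 0
n=57: ⌈(58·148+330)/369⌉ − ⌈(57·148+330)/369⌉ = ⌈8914/369⌉ − ⌈8766/369⌉ = 25 − 24 = 1
n=58: ⌈(59·148+330)/369⌉ − ⌈(58·148+330)/369⌉ = ⌈9062/369⌉ − ⌈8914/369⌉ = 25 − 25 = 0
n=59: ⌈(60·148+330)/369⌉ − ⌈(59·148+330)/369⌉ = ⌈9210/369⌉ − ⌈9062/369⌉ = 25 − 25 = 0
n=60: ⌈(61·148+330)/369⌉ − ⌈(60·148+330)/369⌉ = ⌈9358/369⌉ − ⌈9210/369⌉ = 26 − 25 = 1
n=61: ⌈(62·148+330)/369⌉ − ⌈(61·148+330)/369⌉ = ⌈9506/369⌉ − ⌈9358/369⌉ = 26 − 26 = 0
n=62: ⌈(63·148+330)/369⌉ − ⌈(62·148+330)/369⌉ = ⌈9654/369⌉ − ⌈9506/369⌉ = 27 − 26 = 1
n=63: ⌈(64·148+330)/369⌉ − ⌈(63·148+330)/369⌉ = ⌈9802/369⌉ − ⌈9654/369⌉ = 27 − 27 = 0
n=64: ⌈(65·148+330)/369⌉ − ⌈(64·148+330)/369⌉ = ⌈9950/369⌉ − ⌈9802/369⌉ = 27 − 27 = 0
n=65: ⌈(66·148+330)/369⌉ − ⌈(65·148+330)/369⌉ = ⌈10098/369⌉ − ⌈9950/369⌉ = 28 − 27 = 1
n=66: ⌈(67·148+330)/369⌉ − ⌈(66·148+330)/369⌉ = ⌈10246/369⌉ − ⌈10098/369⌉ = 28 − 28 = 0
n=67: ⌈(68·148+330)/369⌉ − ⌈(67·148+330)/369⌉ = ⌈10394/369⌉ − ⌈10246/369⌉ = 29 − 28 = 1
n=68: ⌈(69·148+330)/369⌉ − ⌈(68·148+330)/369⌉ = ⌈10542/369⌉ − ⌈10394/369⌉ = 29 − 29 = 0
n=69: ⌈(70·148+330)/369⌉ − ⌈(69·148+330)/369⌉ = ⌈10690/369⌉ − ⌈10542/369⌉ = 29 − 29 = 0
n=70: ⌈(71·148+330)/369⌉ − ⌈(70·148+330)/369⌉ = ⌈10838/369⌉ − ⌈10690/369⌉ = 30 − 29 = 1
n=71: ⌈(72·148+330)/369⌉ − ⌈(71·148+330)/369⌉ = ⌈10986/369⌉ − ⌈10838/369⌉ = 30 − 30 = 0
n=72: ⌈(73·148+330)/369⌉ − ⌈(72·148+330)/369⌉ = ⌈11134/369⌉ − ⌈10986/369⌉ = 31 − 30 = 1
n=73: ⌈(74·148+330)/369⌉ − ⌈(73·148+330)/369⌉ = ⌈11282/369⌉ − ⌈11134/369⌉ = 31 − 31 = 0
n=74: ⌈(75·148+330)/369⌉ − ⌈(74·148+330)/369⌉ = ⌈11430/369⌉ − ⌈11282/369⌉ = 31 − 31 = 0
n=75: ⌈(76·148+330)/369⌉ − ⌈(75·148+330)/369⌉ = ⌈11578/369⌉ − ⌈11430/369⌉ = 32 − 31 = 1
n=76: ⌈(77·148+330)/369⌉ − ⌈(76·148+330)/369⌉ = ⌈11726/369⌉ − ⌈11578/369⌉ = 32 − 32 = 0
n=77: ⌈(78·148+330)/369⌉ − ⌈(77·148+330)/369⌉ = ⌈11874/369⌉ − ⌈11726/369⌉ = 33 − 32 = 1
n=78: ⌈(79·148+330)/369⌉ − ⌈(78·148+330)/369⌉ = ⌈12022/369⌉ − ⌈11874/369⌉ = 33 − 33 = 0
n=79: ⌈(80·148+330)/369⌉ − ⌈(79·148+330)/369⌉ = ⌈12170/369⌉ − ⌈12022/369⌉ = 33 − 33 = 0
n=80: ⌈(81·148+330)/369⌉ − ⌈(80·148+330)/369⌉ = ⌈12318/369⌉ − ⌈12170/369⌉ = 34 − 33 = 1
n=81: ⌈(82·148+330)/369⌉ − ⌈(81·148+330)/369⌉ = ⌈12466/369⌉ − ⌈12318/369⌉ = 34 − 34 = 0
n=82: ⌈(83·148+330)/369⌉ − ⌈(82·148+330)/369⌉ = ⌈12614/369⌉ − ⌈12466/369⌉ = 35 − 34 = 1

10100101001010010100101001010010100101001010010100101001010010100101001010010100101
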